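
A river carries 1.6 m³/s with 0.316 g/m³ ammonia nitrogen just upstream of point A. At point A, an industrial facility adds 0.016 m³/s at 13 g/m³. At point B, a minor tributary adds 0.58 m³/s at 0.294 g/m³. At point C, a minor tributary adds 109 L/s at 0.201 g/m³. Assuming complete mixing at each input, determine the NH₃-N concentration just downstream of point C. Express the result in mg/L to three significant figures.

After input A: C = (1.6·0.316 + 0.016·13) / 1.616 = 0.4416 mg/L.
After input B: C = (1.616·0.4416 + 0.58·0.294) / 2.196 = 0.4026 mg/L.
109 L/s = 0.109 m³/s.
After input C: C = (2.196·0.4026 + 0.109·0.201) / 2.305 = 0.3931 mg/L.

0.393 mg/L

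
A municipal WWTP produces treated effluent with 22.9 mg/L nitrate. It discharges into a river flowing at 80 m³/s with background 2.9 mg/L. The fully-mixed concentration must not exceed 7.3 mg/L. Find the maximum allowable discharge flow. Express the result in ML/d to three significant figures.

Mass balance at complete mixing: C_std·(Q_w + Q_r) = Q_w·C_e + Q_r·C_b.
Rearranging, Q_w = Q_r·(C_std − C_b)/(C_e − C_std) = 80·(7.3 − 2.9) / (22.9 − 7.3) = 22.56 m³/s.
= 1950 ML/d.

1950 ML/d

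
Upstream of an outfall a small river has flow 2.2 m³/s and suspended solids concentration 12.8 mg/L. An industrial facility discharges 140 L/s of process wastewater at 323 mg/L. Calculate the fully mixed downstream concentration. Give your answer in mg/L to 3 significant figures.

140 L/s = 0.14 m³/s.
Conservation of mass across the mixing zone: C = (0.14·323 + 2.2·12.8) / (0.14 + 2.2) = 73.38/2.34 = 31.36 mg/L.

31.4 mg/L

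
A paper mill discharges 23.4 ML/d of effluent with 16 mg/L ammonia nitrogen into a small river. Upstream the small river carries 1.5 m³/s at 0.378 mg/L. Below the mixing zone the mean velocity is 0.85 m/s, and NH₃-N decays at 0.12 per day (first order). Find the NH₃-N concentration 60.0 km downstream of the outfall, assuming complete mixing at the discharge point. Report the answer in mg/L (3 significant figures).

23.4 ML/d = 0.2708 m³/s.
After complete mixing, C₀ = (0.2708·16 + 1.5·0.378) / 1.771 = 2.767 mg/L.
Travel time t = 6e+04 m / 0.85 m/s = 7.059e+04 s = 0.817 d.
C = 2.767·exp(−0.12·0.817) = 2.767·0.9066 = 2.509 mg/L.

2.51 mg/L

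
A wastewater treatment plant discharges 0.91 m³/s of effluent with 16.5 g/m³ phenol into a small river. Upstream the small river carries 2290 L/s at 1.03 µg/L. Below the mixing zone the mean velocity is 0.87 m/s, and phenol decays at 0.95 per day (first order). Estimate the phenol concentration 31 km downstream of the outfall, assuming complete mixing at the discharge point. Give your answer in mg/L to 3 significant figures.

2290 L/s = 2.29 m³/s.
1.03 µg/L = 0.00103 mg/L.
After complete mixing, C₀ = (0.91·16.5 + 2.29·0.00103) / 3.2 = 4.693 mg/L.
Travel time t = 3.1e+04 m / 0.87 m/s = 3.563e+04 s = 0.4124 d.
C = 4.693·exp(−0.95·0.4124) = 4.693·0.6758 = 3.172 mg/L.

3.17 mg/L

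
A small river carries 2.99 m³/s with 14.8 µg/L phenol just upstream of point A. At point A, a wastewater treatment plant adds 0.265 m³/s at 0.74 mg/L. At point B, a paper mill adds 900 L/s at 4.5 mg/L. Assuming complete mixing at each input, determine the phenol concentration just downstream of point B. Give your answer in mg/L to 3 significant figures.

14.8 µg/L = 0.0148 mg/L.
After input A: C = (2.99·0.0148 + 0.265·0.74) / 3.255 = 0.07384 mg/L.
900 L/s = 0.9 m³/s.
After input B: C = (3.255·0.07384 + 0.9·4.5) / 4.155 = 1.033 mg/L.

1.03 mg/L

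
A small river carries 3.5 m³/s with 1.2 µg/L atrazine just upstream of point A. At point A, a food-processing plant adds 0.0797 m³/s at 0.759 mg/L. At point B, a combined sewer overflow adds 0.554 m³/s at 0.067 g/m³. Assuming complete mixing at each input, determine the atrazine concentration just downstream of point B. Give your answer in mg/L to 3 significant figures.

1.2 µg/L = 0.0012 mg/L.
After input A: C = (3.5·0.0012 + 0.0797·0.759) / 3.58 = 0.01807 mg/L.
After input B: C = (3.58·0.01807 + 0.554·0.067) / 4.134 = 0.02463 mg/L.

0.0246 mg/L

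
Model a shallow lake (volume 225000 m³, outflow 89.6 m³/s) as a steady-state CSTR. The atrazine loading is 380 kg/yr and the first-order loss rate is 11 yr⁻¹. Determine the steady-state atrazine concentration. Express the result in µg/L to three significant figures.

Outflow Q = 89.6 m³/s × 3.156e+07 s/yr = 2.828e+09 m³/yr.
Steady-state CSTR mass balance: W = Q·C + k·V·C, so C = W/(Q + kV).
Q + kV = 2.828e+09 + 11·225000 = 2.83e+09 m³/yr.
C = 380/2.83e+09 = 1.343e-07 kg/m³ = 0.0001343 mg/L = 0.1343 µg/L.

0.134 µg/L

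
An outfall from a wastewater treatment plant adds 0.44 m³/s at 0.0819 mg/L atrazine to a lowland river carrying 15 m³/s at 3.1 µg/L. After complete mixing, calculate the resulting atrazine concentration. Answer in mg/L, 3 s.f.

0.00535 mg/L

3.1 µg/L = 0.0031 mg/L.
Conservation of mass across the mixing zone: C = (0.44·0.0819 + 15·0.0031) / (0.44 + 15) = 0.08254/15.44 = 0.005346 mg/L.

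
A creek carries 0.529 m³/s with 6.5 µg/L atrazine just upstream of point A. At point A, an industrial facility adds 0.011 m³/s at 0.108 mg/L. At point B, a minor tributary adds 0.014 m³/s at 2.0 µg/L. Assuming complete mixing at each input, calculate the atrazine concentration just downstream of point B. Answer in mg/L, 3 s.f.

6.5 µg/L = 0.0065 mg/L.
After input A: C = (0.529·0.0065 + 0.011·0.108) / 0.54 = 0.008568 mg/L.
2.0 µg/L = 0.002 mg/L.
After input B: C = (0.54·0.008568 + 0.014·0.002) / 0.554 = 0.008402 mg/L.

0.00840 mg/L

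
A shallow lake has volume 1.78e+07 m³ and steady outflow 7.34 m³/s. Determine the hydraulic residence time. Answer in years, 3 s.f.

0.0768 yr

Q = 7.34 m³/s × 3.156e+07 s/yr = 2.316e+08 m³/yr.
Hydraulic residence time τ = V/Q = 1.78e+07/2.316e+08 = 0.07685 yr.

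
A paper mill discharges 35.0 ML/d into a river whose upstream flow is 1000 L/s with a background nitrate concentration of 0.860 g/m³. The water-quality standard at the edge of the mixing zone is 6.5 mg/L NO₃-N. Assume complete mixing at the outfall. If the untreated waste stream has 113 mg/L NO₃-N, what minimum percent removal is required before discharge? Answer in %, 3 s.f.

35.0 ML/d = 0.4051 m³/s.
1000 L/s = 1 m³/s.
Mass balance: 6.5·1.405 = 0.4051·Cₑ + 1·0.86.
Cₑ = (9.133 − 0.86) / 0.4051 = 20.42 mg/L.
Required removal = 1 − 20.42/113 = 81.93 %.

81.9 %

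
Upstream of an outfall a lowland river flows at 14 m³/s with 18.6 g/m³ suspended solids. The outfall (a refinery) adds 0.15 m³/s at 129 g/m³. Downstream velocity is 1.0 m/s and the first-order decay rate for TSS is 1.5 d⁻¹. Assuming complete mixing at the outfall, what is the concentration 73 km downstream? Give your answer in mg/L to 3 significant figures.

After complete mixing, C₀ = (0.15·129 + 14·18.6) / 14.15 = 19.77 mg/L.
Travel time t = 7.3e+04 m / 1.0 m/s = 7.3e+04 s = 0.8449 d.
C = 19.77·exp(−1.5·0.8449) = 19.77·0.2816 = 5.567 mg/L.

5.57 mg/L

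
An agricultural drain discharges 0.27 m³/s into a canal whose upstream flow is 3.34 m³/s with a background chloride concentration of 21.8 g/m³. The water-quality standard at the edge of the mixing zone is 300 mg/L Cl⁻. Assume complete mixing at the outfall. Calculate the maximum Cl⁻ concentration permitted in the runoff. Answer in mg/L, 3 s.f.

3740 mg/L

Mass balance: 300·3.61 = 0.27·Cₑ + 3.34·21.8.
Cₑ = (1083 − 72.81) / 0.27 = 3741 mg/L.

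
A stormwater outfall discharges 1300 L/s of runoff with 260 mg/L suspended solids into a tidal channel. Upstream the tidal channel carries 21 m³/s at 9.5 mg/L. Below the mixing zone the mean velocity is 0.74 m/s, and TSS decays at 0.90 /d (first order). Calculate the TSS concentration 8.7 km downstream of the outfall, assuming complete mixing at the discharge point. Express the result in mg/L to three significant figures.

21.3 mg/L

1300 L/s = 1.3 m³/s.
After complete mixing, C₀ = (1.3·260 + 21·9.5) / 22.3 = 24.1 mg/L.
Travel time t = 8700 m / 0.74 m/s = 1.176e+04 s = 0.1361 d.
C = 24.1·exp(−0.90·0.1361) = 24.1·0.8847 = 21.32 mg/L.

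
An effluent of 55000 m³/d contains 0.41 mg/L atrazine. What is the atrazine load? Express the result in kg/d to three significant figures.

55000 m³/d = 0.6366 m³/s.
Mass flux = Q·C = 0.6366 m³/s × 0.41 g/m³ = 0.261 g/s.
= 0.261 g/s × 86.4 = 22.55 kg/d.

22.6 kg/d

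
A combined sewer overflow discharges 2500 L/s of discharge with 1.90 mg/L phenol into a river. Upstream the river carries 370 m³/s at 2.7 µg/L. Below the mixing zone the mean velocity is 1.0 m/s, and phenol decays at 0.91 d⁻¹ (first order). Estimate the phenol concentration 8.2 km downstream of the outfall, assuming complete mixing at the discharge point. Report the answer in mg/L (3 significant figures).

0.0142 mg/L

2500 L/s = 2.5 m³/s.
2.7 µg/L = 0.0027 mg/L.
After complete mixing, C₀ = (2.5·1.9 + 370·0.0027) / 372.5 = 0.01543 mg/L.
Travel time t = 8200 m / 1.0 m/s = 8200 s = 0.09491 d.
C = 0.01543·exp(−0.91·0.09491) = 0.01543·0.9173 = 0.01416 mg/L.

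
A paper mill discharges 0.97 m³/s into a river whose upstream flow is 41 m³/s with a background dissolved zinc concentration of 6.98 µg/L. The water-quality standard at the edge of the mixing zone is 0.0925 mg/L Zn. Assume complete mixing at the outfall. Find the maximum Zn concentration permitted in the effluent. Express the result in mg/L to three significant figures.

6.98 µg/L = 0.00698 mg/L.
Mass balance: 0.0925·41.97 = 0.97·Cₑ + 41·0.00698.
Cₑ = (3.882 − 0.2862) / 0.97 = 3.707 mg/L.

3.71 mg/L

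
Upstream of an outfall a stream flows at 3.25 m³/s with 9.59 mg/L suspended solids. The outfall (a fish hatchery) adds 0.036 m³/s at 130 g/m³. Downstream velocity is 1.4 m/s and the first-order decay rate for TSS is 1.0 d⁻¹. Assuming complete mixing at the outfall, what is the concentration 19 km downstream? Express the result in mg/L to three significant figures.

9.32 mg/L

After complete mixing, C₀ = (0.036·130 + 3.25·9.59) / 3.286 = 10.91 mg/L.
Travel time t = 1.9e+04 m / 1.4 m/s = 1.357e+04 s = 0.1571 d.
C = 10.91·exp(−1.0·0.1571) = 10.91·0.8546 = 9.323 mg/L.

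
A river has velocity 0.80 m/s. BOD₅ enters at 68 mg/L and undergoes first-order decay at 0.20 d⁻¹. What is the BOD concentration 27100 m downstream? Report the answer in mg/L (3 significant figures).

Travel time t = 27100 m / 0.80 m/s = 2.71e+04/0.80 = 3.388e+04 s = 0.3921 d.
First-order decay: C = 68·exp(−0.20·0.3921) = 68·0.9246 = 62.87 mg/L.

62.9 mg/L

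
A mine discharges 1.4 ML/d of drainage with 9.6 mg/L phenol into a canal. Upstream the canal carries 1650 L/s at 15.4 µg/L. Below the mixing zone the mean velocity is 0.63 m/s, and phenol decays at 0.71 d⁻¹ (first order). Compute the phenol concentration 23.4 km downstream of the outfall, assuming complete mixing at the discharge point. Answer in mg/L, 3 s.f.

0.0800 mg/L

1.4 ML/d = 0.0162 m³/s.
1650 L/s = 1.65 m³/s.
15.4 µg/L = 0.0154 mg/L.
After complete mixing, C₀ = (0.0162·9.6 + 1.65·0.0154) / 1.666 = 0.1086 mg/L.
Travel time t = 2.34e+04 m / 0.63 m/s = 3.714e+04 s = 0.4299 d.
C = 0.1086·exp(−0.71·0.4299) = 0.1086·0.737 = 0.08004 mg/L.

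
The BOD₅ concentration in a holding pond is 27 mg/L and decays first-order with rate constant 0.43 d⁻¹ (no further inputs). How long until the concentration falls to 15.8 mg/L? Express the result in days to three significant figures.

t = ln(C₀/C)/k = ln(27/15.8)/0.43 = 0.5358/0.43 = 1.246 d.

1.25 d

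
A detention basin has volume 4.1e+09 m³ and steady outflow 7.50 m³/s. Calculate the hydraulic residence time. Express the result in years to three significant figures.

Q = 7.50 m³/s × 3.156e+07 s/yr = 2.367e+08 m³/yr.
Hydraulic residence time τ = V/Q = 4.1e+09/2.367e+08 = 17.32 yr.

17.3 yr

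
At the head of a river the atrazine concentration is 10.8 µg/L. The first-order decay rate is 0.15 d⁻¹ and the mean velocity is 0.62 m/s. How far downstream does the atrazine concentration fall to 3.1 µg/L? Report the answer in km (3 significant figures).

446 km

From C = C₀·e^(−kt), t = ln(C₀/C)/k = ln(10.8/3.1)/0.15 = 1.248/0.15 = 8.321 d.
Distance = v·t = 0.62 m/s × 7.189e+05 s = 4.457e+05 m = 445.7 km.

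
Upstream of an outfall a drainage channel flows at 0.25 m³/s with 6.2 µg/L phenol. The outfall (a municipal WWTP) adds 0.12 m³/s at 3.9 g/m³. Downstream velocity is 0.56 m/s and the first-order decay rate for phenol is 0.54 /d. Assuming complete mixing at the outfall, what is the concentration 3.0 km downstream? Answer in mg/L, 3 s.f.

1.23 mg/L

6.2 µg/L = 0.0062 mg/L.
After complete mixing, C₀ = (0.12·3.9 + 0.25·0.0062) / 0.37 = 1.269 mg/L.
Travel time t = 3000 m / 0.56 m/s = 5357 s = 0.062 d.
C = 1.269·exp(−0.54·0.062) = 1.269·0.9671 = 1.227 mg/L.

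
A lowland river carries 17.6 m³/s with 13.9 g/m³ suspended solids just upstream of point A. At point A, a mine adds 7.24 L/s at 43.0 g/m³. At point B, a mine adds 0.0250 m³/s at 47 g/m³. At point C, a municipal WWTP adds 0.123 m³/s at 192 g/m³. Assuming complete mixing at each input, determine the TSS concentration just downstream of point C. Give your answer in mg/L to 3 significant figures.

15.2 mg/L

7.24 L/s = 0.00724 m³/s.
After input A: C = (17.6·13.9 + 0.00724·43) / 17.61 = 13.91 mg/L.
After input B: C = (17.61·13.91 + 0.025·47) / 17.63 = 13.96 mg/L.
After input C: C = (17.63·13.96 + 0.123·192) / 17.76 = 15.19 mg/L.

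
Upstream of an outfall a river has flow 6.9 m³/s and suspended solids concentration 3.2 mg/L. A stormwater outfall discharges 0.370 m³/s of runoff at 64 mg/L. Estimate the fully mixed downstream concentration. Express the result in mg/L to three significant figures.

6.29 mg/L

By mass balance at complete mixing, C = (0.37·64 + 6.9·3.2) / (0.37 + 6.9) = 45.76/7.27 = 6.294 mg/L.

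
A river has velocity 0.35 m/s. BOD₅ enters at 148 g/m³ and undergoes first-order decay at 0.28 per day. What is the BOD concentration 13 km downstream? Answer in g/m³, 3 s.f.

Travel time t = 13 km / 0.35 m/s = 1.3e+04/0.35 = 3.714e+04 s = 0.4299 d.
First-order decay: C = 148·exp(−0.28·0.4299) = 148·0.8866 = 131.2 g/m³.

131 g/m³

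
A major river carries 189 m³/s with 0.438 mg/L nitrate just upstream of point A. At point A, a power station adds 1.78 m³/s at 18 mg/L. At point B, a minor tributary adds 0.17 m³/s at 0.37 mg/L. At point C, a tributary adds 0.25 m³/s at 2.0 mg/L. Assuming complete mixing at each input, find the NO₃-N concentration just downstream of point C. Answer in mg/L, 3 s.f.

0.603 mg/L

After input A: C = (189·0.438 + 1.78·18) / 190.8 = 0.6019 mg/L.
After input B: C = (190.8·0.6019 + 0.17·0.37) / 190.9 = 0.6016 mg/L.
After input C: C = (190.9·0.6016 + 0.25·2) / 191.2 = 0.6035 mg/L.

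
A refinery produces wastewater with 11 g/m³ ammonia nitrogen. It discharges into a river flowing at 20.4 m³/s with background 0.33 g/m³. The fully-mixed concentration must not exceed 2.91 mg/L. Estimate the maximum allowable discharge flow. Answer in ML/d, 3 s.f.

Mass balance at complete mixing: C_std·(Q_w + Q_r) = Q_w·C_e + Q_r·C_b.
Rearranging, Q_w = Q_r·(C_std − C_b)/(C_e − C_std) = 20.4·(2.91 − 0.33) / (11 − 2.91) = 6.506 m³/s.
= 562.1 ML/d.

562 ML/d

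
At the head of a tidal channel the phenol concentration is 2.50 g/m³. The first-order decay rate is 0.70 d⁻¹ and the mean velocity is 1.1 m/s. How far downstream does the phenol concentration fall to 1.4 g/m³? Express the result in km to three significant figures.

78.7 km

From C = C₀·e^(−kt), t = ln(C₀/C)/k = ln(2.50/1.4)/0.70 = 0.5798/0.70 = 0.8283 d.
Distance = v·t = 1.1 m/s × 7.157e+04 s = 7.872e+04 m = 78.72 km.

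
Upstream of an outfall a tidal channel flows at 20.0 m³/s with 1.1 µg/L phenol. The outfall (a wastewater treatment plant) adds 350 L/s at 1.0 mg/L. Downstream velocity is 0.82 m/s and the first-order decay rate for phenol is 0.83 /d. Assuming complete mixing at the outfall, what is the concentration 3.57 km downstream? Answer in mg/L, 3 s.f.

0.0175 mg/L

350 L/s = 0.35 m³/s.
1.1 µg/L = 0.0011 mg/L.
After complete mixing, C₀ = (0.35·1 + 20·0.0011) / 20.35 = 0.01828 mg/L.
Travel time t = 3570 m / 0.82 m/s = 4354 s = 0.05039 d.
C = 0.01828·exp(−0.83·0.05039) = 0.01828·0.959 = 0.01753 mg/L.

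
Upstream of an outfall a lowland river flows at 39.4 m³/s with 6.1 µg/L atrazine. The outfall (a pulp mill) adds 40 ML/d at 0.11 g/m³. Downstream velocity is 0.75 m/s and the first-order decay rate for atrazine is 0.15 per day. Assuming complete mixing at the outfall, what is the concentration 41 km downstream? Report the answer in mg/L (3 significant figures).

0.00665 mg/L

40 ML/d = 0.463 m³/s.
6.1 µg/L = 0.0061 mg/L.
After complete mixing, C₀ = (0.463·0.11 + 39.4·0.0061) / 39.86 = 0.007307 mg/L.
Travel time t = 4.1e+04 m / 0.75 m/s = 5.467e+04 s = 0.6327 d.
C = 0.007307·exp(−0.15·0.6327) = 0.007307·0.9095 = 0.006645 mg/L.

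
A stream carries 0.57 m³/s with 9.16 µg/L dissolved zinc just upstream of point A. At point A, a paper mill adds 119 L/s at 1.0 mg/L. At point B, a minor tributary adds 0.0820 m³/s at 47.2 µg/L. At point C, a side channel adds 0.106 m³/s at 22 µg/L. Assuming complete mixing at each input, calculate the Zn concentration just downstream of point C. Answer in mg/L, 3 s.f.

0.149 mg/L

9.16 µg/L = 0.00916 mg/L.
119 L/s = 0.119 m³/s.
After input A: C = (0.57·0.00916 + 0.119·1) / 0.689 = 0.1803 mg/L.
47.2 µg/L = 0.0472 mg/L.
After input B: C = (0.689·0.1803 + 0.082·0.0472) / 0.771 = 0.1661 mg/L.
22 µg/L = 0.022 mg/L.
After input C: C = (0.771·0.1661 + 0.106·0.022) / 0.877 = 0.1487 mg/L.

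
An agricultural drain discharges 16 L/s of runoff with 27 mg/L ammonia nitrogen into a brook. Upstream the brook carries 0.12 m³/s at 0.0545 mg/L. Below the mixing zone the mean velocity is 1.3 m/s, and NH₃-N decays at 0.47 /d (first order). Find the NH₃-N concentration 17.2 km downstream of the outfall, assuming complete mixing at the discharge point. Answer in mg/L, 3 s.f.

3.00 mg/L

16 L/s = 0.016 m³/s.
After complete mixing, C₀ = (0.016·27 + 0.12·0.0545) / 0.136 = 3.225 mg/L.
Travel time t = 1.72e+04 m / 1.3 m/s = 1.323e+04 s = 0.1531 d.
C = 3.225·exp(−0.47·0.1531) = 3.225·0.9306 = 3.001 mg/L.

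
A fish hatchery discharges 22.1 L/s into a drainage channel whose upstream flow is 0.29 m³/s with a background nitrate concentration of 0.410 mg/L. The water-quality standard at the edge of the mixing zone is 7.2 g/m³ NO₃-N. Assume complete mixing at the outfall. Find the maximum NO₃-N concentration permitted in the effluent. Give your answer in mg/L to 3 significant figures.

22.1 L/s = 0.0221 m³/s.
Mass balance: 7.2·0.3121 = 0.0221·Cₑ + 0.29·0.41.
Cₑ = (2.247 − 0.1189) / 0.0221 = 96.3 mg/L.

96.3 mg/L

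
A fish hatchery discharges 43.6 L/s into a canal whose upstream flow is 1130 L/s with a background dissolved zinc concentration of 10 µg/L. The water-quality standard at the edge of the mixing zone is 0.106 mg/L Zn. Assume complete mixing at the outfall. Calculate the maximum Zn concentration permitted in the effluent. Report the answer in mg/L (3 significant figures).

2.59 mg/L

43.6 L/s = 0.0436 m³/s.
1130 L/s = 1.13 m³/s.
10 µg/L = 0.01 mg/L.
Mass balance: 0.106·1.174 = 0.0436·Cₑ + 1.13·0.01.
Cₑ = (0.1244 − 0.0113) / 0.0436 = 2.594 mg/L.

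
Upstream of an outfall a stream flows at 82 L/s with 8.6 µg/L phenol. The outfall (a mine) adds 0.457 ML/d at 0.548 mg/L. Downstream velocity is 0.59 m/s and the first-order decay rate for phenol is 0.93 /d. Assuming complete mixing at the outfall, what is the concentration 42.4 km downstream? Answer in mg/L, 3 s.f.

0.457 ML/d = 0.005289 m³/s.
82 L/s = 0.082 m³/s.
8.6 µg/L = 0.0086 mg/L.
After complete mixing, C₀ = (0.005289·0.548 + 0.082·0.0086) / 0.08729 = 0.04129 mg/L.
Travel time t = 4.24e+04 m / 0.59 m/s = 7.186e+04 s = 0.8318 d.
C = 0.04129·exp(−0.93·0.8318) = 0.04129·0.4614 = 0.01905 mg/L.

0.0190 mg/L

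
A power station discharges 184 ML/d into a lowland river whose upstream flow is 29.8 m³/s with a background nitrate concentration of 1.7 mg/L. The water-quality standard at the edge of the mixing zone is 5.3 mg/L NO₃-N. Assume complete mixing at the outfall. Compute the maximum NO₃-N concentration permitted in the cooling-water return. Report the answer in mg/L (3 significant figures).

184 ML/d = 2.13 m³/s.
Mass balance: 5.3·31.93 = 2.13·Cₑ + 29.8·1.7.
Cₑ = (169.2 − 50.66) / 2.13 = 55.67 mg/L.

55.7 mg/L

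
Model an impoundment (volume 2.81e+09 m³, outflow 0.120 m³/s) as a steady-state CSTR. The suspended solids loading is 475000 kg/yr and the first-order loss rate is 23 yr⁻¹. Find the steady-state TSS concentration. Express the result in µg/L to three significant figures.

Outflow Q = 0.120 m³/s × 3.156e+07 s/yr = 3.787e+06 m³/yr.
Steady-state CSTR mass balance: W = Q·C + k·V·C, so C = W/(Q + kV).
Q + kV = 3.787e+06 + 23·2.81e+09 = 6.463e+10 m³/yr.
C = 475000/6.463e+10 = 7.349e-06 kg/m³ = 0.007349 mg/L = 7.349 µg/L.

7.35 µg/L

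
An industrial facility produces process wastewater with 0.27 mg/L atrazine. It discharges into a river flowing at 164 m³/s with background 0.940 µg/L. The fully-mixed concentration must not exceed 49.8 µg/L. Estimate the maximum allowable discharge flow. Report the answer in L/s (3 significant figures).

36400 L/s

0.940 µg/L = 0.00094 mg/L.
49.8 µg/L = 0.0498 mg/L.
Mass balance at complete mixing: C_std·(Q_w + Q_r) = Q_w·C_e + Q_r·C_b.
Rearranging, Q_w = Q_r·(C_std − C_b)/(C_e − C_std) = 164·(0.0498 − 0.00094) / (0.27 − 0.0498) = 36.39 m³/s.
= 3.639e+04 L/s.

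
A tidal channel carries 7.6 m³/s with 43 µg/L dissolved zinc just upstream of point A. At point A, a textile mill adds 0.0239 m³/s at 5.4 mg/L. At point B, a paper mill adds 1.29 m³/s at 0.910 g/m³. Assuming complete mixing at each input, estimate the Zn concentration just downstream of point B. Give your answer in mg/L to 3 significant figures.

0.183 mg/L

43 µg/L = 0.043 mg/L.
After input A: C = (7.6·0.043 + 0.0239·5.4) / 7.624 = 0.05979 mg/L.
After input B: C = (7.624·0.05979 + 1.29·0.91) / 8.914 = 0.1828 mg/L.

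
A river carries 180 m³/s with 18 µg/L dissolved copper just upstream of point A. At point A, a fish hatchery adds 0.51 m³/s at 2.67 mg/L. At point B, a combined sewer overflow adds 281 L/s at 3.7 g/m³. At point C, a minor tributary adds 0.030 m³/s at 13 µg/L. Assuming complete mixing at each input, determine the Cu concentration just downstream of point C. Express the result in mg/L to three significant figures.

18 µg/L = 0.018 mg/L.
After input A: C = (180·0.018 + 0.51·2.67) / 180.5 = 0.02549 mg/L.
281 L/s = 0.281 m³/s.
After input B: C = (180.5·0.02549 + 0.281·3.7) / 180.8 = 0.0312 mg/L.
13 µg/L = 0.013 mg/L.
After input C: C = (180.8·0.0312 + 0.03·0.013) / 180.8 = 0.0312 mg/L.

0.0312 mg/L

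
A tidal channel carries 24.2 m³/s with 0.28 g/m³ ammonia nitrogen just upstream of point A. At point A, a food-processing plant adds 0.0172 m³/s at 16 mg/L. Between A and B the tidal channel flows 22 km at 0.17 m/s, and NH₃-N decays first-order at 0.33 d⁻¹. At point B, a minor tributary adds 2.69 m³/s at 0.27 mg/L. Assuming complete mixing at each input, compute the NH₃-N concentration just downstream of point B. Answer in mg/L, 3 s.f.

After input A: C = (24.2·0.28 + 0.0172·16) / 24.22 = 0.2912 mg/L.
Over the 22 km reach to input B (t = 1.294e+05 s = 1.498 d), decay gives C = 0.2912·exp(−0.33·1.498) = 0.1776 mg/L.
After input B: C = (24.22·0.1776 + 2.69·0.27) / 26.91 = 0.1868 mg/L.

0.187 mg/L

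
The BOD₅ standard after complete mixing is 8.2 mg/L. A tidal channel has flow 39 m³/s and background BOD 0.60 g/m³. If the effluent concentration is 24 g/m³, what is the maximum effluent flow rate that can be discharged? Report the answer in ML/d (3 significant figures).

1620 ML/d

Mass balance at complete mixing: C_std·(Q_w + Q_r) = Q_w·C_e + Q_r·C_b.
Rearranging, Q_w = Q_r·(C_std − C_b)/(C_e − C_std) = 39·(8.2 − 0.6) / (24 − 8.2) = 18.76 m³/s.
= 1621 ML/d.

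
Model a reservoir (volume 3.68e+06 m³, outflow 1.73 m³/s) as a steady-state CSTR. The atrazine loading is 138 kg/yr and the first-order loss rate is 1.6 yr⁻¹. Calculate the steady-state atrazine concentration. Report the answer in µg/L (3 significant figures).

Outflow Q = 1.73 m³/s × 3.156e+07 s/yr = 5.459e+07 m³/yr.
Steady-state CSTR mass balance: W = Q·C + k·V·C, so C = W/(Q + kV).
Q + kV = 5.459e+07 + 1.6·3.68e+06 = 6.048e+07 m³/yr.
C = 138/6.048e+07 = 2.282e-06 kg/m³ = 0.002282 mg/L = 2.282 µg/L.

2.28 µg/L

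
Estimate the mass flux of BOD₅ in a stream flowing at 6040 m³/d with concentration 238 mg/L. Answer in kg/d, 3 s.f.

6040 m³/d = 0.06991 m³/s.
Mass flux = Q·C = 0.06991 m³/s × 238 g/m³ = 16.64 g/s.
= 16.64 g/s × 86.4 = 1438 kg/d.

1440 kg/d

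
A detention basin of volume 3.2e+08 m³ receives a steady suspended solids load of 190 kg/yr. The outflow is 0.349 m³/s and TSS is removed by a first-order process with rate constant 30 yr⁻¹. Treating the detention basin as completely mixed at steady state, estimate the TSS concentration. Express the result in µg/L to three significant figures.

Outflow Q = 0.349 m³/s × 3.156e+07 s/yr = 1.101e+07 m³/yr.
Steady-state CSTR mass balance: W = Q·C + k·V·C, so C = W/(Q + kV).
Q + kV = 1.101e+07 + 30·3.2e+08 = 9.611e+09 m³/yr.
C = 190/9.611e+09 = 1.977e-08 kg/m³ = 1.977e-05 mg/L = 0.01977 µg/L.

0.0198 µg/L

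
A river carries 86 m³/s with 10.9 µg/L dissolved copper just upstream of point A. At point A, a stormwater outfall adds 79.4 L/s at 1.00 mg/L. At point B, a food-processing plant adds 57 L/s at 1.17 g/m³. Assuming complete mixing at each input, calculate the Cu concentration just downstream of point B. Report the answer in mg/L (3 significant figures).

10.9 µg/L = 0.0109 mg/L.
79.4 L/s = 0.0794 m³/s.
After input A: C = (86·0.0109 + 0.0794·1) / 86.08 = 0.01181 mg/L.
57 L/s = 0.057 m³/s.
After input B: C = (86.08·0.01181 + 0.057·1.17) / 86.14 = 0.01258 mg/L.

0.0126 mg/L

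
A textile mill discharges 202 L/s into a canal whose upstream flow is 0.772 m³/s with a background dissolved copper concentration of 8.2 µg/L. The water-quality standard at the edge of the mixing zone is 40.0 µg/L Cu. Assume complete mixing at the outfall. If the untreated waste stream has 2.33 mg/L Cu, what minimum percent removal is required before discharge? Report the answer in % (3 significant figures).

93.1 %

202 L/s = 0.202 m³/s.
8.2 µg/L = 0.0082 mg/L.
40.0 µg/L = 0.04 mg/L.
Mass balance: 0.04·0.974 = 0.202·Cₑ + 0.772·0.0082.
Cₑ = (0.03896 − 0.00633) / 0.202 = 0.1615 mg/L.
Required removal = 1 − 0.1615/2.33 = 93.07 %.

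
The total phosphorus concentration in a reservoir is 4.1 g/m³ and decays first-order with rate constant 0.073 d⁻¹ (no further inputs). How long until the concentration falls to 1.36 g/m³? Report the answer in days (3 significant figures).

t = ln(C₀/C)/k = ln(4.1/1.36)/0.073 = 1.104/0.073 = 15.12 d.

15.1 d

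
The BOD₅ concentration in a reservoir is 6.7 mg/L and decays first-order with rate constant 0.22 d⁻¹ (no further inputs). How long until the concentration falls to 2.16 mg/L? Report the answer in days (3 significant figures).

t = ln(C₀/C)/k = ln(6.7/2.16)/0.22 = 1.132/0.22 = 5.145 d.

5.15 d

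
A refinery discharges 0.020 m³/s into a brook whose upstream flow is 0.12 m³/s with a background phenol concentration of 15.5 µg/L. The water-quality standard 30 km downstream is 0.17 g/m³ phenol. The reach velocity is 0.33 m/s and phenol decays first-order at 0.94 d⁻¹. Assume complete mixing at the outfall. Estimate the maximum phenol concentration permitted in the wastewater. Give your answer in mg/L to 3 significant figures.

15.5 µg/L = 0.0155 mg/L.
Travel time to the compliance point: t = 3e+04/0.33 = 9.091e+04 s = 1.052 d; decay factor exp(−0.94·1.052) = 0.3719.
So the concentration just after mixing may be at most 0.17/0.3719 = 0.4571 mg/L.
Mass balance: 0.4571·0.14 = 0.02·Cₑ + 0.12·0.0155.
Cₑ = (0.06399 − 0.00186) / 0.02 = 3.107 mg/L.

3.11 mg/L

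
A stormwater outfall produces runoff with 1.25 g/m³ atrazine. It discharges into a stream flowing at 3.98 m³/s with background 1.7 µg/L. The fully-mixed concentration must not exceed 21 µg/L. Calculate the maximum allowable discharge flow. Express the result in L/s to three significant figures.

1.7 µg/L = 0.0017 mg/L.
21 µg/L = 0.021 mg/L.
Mass balance at complete mixing: C_std·(Q_w + Q_r) = Q_w·C_e + Q_r·C_b.
Rearranging, Q_w = Q_r·(C_std − C_b)/(C_e − C_std) = 3.98·(0.021 − 0.0017) / (1.25 − 0.021) = 0.0625 m³/s.
= 62.5 L/s.

62.5 L/s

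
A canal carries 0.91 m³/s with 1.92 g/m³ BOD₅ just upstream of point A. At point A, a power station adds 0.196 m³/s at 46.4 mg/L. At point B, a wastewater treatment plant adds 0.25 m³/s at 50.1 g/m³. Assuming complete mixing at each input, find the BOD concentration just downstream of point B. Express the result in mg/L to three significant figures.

After input A: C = (0.91·1.92 + 0.196·46.4) / 1.106 = 9.803 mg/L.
After input B: C = (1.106·9.803 + 0.25·50.1) / 1.356 = 17.23 mg/L.

17.2 mg/L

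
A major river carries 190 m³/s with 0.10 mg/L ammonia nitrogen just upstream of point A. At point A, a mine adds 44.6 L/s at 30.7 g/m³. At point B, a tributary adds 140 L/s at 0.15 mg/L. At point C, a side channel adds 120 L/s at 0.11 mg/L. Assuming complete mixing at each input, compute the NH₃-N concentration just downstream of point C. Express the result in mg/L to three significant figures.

0.107 mg/L

44.6 L/s = 0.0446 m³/s.
After input A: C = (190·0.1 + 0.0446·30.7) / 190 = 0.1072 mg/L.
140 L/s = 0.14 m³/s.
After input B: C = (190·0.1072 + 0.14·0.15) / 190.2 = 0.1072 mg/L.
120 L/s = 0.12 m³/s.
After input C: C = (190.2·0.1072 + 0.12·0.11) / 190.3 = 0.1072 mg/L.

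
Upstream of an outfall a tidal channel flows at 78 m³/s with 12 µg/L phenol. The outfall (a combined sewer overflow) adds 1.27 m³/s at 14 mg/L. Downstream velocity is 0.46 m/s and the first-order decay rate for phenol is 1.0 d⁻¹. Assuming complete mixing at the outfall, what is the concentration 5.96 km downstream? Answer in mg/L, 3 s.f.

12 µg/L = 0.012 mg/L.
After complete mixing, C₀ = (1.27·14 + 78·0.012) / 79.27 = 0.2361 mg/L.
Travel time t = 5960 m / 0.46 m/s = 1.296e+04 s = 0.15 d.
C = 0.2361·exp(−1.0·0.15) = 0.2361·0.8607 = 0.2032 mg/L.

0.203 mg/L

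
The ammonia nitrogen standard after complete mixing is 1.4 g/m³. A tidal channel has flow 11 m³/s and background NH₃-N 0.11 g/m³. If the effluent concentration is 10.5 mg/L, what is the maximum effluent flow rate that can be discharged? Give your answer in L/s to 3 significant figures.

Mass balance at complete mixing: C_std·(Q_w + Q_r) = Q_w·C_e + Q_r·C_b.
Rearranging, Q_w = Q_r·(C_std − C_b)/(C_e − C_std) = 11·(1.4 − 0.11) / (10.5 − 1.4) = 1.559 m³/s.
= 1559 L/s.

1560 L/s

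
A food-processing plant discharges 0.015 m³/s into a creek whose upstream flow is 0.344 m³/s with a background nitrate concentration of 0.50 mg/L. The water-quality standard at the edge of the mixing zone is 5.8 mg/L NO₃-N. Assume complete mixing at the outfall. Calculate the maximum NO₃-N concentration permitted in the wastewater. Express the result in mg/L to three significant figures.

Mass balance: 5.8·0.359 = 0.015·Cₑ + 0.344·0.5.
Cₑ = (2.082 − 0.172) / 0.015 = 127.3 mg/L.

127 mg/L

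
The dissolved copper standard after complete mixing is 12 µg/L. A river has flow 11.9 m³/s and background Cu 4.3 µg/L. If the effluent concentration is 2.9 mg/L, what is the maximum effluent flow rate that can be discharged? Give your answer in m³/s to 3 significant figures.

4.3 µg/L = 0.0043 mg/L.
12 µg/L = 0.012 mg/L.
Mass balance at complete mixing: C_std·(Q_w + Q_r) = Q_w·C_e + Q_r·C_b.
Rearranging, Q_w = Q_r·(C_std − C_b)/(C_e − C_std) = 11.9·(0.012 − 0.0043) / (2.9 − 0.012) = 0.03173 m³/s.

0.0317 m³/s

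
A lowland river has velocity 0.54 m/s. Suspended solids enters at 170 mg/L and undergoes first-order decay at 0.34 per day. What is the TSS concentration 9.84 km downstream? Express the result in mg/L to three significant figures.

Travel time t = 9.84 km / 0.54 m/s = 9840/0.54 = 1.822e+04 s = 0.2109 d.
First-order decay: C = 170·exp(−0.34·0.2109) = 170·0.9308 = 158.2 mg/L.

158 mg/L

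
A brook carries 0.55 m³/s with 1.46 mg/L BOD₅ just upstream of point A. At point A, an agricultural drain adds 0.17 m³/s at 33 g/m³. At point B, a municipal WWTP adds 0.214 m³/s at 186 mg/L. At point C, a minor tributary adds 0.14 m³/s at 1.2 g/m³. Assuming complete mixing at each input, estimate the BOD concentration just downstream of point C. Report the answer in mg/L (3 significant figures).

After input A: C = (0.55·1.46 + 0.17·33) / 0.72 = 8.907 mg/L.
After input B: C = (0.72·8.907 + 0.214·186) / 0.934 = 49.48 mg/L.
After input C: C = (0.934·49.48 + 0.14·1.2) / 1.074 = 43.19 mg/L.

43.2 mg/L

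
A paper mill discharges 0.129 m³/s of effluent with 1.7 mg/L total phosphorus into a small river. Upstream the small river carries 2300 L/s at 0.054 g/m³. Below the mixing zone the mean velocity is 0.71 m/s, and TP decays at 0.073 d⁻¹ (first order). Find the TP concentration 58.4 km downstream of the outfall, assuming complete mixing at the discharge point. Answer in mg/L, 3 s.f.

2300 L/s = 2.3 m³/s.
After complete mixing, C₀ = (0.129·1.7 + 2.3·0.054) / 2.429 = 0.1414 mg/L.
Travel time t = 5.84e+04 m / 0.71 m/s = 8.225e+04 s = 0.952 d.
C = 0.1414·exp(−0.073·0.952) = 0.1414·0.9329 = 0.1319 mg/L.

0.132 mg/L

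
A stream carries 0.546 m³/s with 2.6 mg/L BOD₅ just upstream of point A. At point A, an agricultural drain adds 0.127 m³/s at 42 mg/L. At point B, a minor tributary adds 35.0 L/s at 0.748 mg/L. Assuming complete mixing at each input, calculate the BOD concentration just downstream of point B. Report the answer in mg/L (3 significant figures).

After input A: C = (0.546·2.6 + 0.127·42) / 0.673 = 10.04 mg/L.
35.0 L/s = 0.035 m³/s.
After input B: C = (0.673·10.04 + 0.035·0.748) / 0.708 = 9.576 mg/L.

9.58 mg/L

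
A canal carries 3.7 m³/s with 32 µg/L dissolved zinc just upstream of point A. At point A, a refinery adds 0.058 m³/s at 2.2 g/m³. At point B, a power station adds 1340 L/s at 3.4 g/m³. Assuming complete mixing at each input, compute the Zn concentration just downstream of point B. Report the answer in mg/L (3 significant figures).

32 µg/L = 0.032 mg/L.
After input A: C = (3.7·0.032 + 0.058·2.2) / 3.758 = 0.06546 mg/L.
1340 L/s = 1.34 m³/s.
After input B: C = (3.758·0.06546 + 1.34·3.4) / 5.098 = 0.9419 mg/L.

0.942 mg/L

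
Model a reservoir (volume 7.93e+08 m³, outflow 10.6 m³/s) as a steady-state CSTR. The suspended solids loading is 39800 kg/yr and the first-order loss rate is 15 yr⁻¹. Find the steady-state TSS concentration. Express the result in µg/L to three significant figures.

Outflow Q = 10.6 m³/s × 3.156e+07 s/yr = 3.345e+08 m³/yr.
Steady-state CSTR mass balance: W = Q·C + k·V·C, so C = W/(Q + kV).
Q + kV = 3.345e+08 + 15·7.93e+08 = 1.223e+10 m³/yr.
C = 39800/1.223e+10 = 3.254e-06 kg/m³ = 0.003254 mg/L = 3.254 µg/L.

3.25 µg/L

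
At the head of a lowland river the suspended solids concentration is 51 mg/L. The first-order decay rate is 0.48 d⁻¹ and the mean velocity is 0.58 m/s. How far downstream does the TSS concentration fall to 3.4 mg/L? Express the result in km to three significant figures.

From C = C₀·e^(−kt), t = ln(C₀/C)/k = ln(51/3.4)/0.48 = 2.708/0.48 = 5.642 d.
Distance = v·t = 0.58 m/s × 4.874e+05 s = 2.827e+05 m = 282.7 km.

283 km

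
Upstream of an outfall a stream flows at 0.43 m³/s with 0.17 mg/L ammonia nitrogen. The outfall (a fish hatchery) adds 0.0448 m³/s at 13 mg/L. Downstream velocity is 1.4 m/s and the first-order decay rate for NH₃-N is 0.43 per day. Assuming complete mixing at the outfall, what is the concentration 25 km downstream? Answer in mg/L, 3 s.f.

1.26 mg/L

After complete mixing, C₀ = (0.0448·13 + 0.43·0.17) / 0.4748 = 1.381 mg/L.
Travel time t = 2.5e+04 m / 1.4 m/s = 1.786e+04 s = 0.2067 d.
C = 1.381·exp(−0.43·0.2067) = 1.381·0.915 = 1.263 mg/L.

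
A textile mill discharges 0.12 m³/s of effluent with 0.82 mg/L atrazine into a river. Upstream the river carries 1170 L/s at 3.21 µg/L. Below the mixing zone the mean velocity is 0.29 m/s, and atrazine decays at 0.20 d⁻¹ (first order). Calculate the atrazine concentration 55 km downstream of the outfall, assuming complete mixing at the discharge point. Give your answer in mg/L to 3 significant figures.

1170 L/s = 1.17 m³/s.
3.21 µg/L = 0.00321 mg/L.
After complete mixing, C₀ = (0.12·0.82 + 1.17·0.00321) / 1.29 = 0.07919 mg/L.
Travel time t = 5.5e+04 m / 0.29 m/s = 1.897e+05 s = 2.195 d.
C = 0.07919·exp(−0.20·2.195) = 0.07919·0.6447 = 0.05105 mg/L.

0.0511 mg/L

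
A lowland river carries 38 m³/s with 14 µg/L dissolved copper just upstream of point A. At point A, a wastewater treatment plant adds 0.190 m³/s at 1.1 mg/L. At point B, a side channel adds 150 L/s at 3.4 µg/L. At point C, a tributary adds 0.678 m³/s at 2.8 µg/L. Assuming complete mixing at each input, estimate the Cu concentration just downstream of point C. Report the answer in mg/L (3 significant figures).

14 µg/L = 0.014 mg/L.
After input A: C = (38·0.014 + 0.19·1.1) / 38.19 = 0.0194 mg/L.
150 L/s = 0.15 m³/s.
3.4 µg/L = 0.0034 mg/L.
After input B: C = (38.19·0.0194 + 0.15·0.0034) / 38.34 = 0.01934 mg/L.
2.8 µg/L = 0.0028 mg/L.
After input C: C = (38.34·0.01934 + 0.678·0.0028) / 39.02 = 0.01905 mg/L.

0.0191 mg/L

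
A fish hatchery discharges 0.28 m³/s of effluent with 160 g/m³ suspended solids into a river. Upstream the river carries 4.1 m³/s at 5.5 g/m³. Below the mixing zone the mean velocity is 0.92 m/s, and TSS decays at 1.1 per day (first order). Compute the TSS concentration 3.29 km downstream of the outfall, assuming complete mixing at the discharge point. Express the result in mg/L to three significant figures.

After complete mixing, C₀ = (0.28·160 + 4.1·5.5) / 4.38 = 15.38 mg/L.
Travel time t = 3290 m / 0.92 m/s = 3576 s = 0.04139 d.
C = 15.38·exp(−1.1·0.04139) = 15.38·0.9555 = 14.69 mg/L.

14.7 mg/L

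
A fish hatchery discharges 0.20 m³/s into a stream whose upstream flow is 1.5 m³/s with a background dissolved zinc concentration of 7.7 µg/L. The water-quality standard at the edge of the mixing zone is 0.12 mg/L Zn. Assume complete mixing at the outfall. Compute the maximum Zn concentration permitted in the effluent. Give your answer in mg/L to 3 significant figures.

0.962 mg/L

7.7 µg/L = 0.0077 mg/L.
Mass balance: 0.12·1.7 = 0.2·Cₑ + 1.5·0.0077.
Cₑ = (0.204 − 0.01155) / 0.2 = 0.9622 mg/L.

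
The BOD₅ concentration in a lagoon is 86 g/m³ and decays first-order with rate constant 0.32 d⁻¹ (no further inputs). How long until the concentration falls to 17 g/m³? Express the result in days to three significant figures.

t = ln(C₀/C)/k = ln(86/17)/0.32 = 1.621/0.32 = 5.066 d.

5.07 d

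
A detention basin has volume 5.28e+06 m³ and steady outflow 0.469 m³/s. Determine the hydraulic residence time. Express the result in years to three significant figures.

Q = 0.469 m³/s × 3.156e+07 s/yr = 1.48e+07 m³/yr.
Hydraulic residence time τ = V/Q = 5.28e+06/1.48e+07 = 0.3567 yr.

0.357 yr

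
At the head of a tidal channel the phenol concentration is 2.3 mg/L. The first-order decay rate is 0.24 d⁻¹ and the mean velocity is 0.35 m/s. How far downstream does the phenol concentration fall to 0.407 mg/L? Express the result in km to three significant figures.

218 km

From C = C₀·e^(−kt), t = ln(C₀/C)/k = ln(2.3/0.407)/0.24 = 1.732/0.24 = 7.216 d.
Distance = v·t = 0.35 m/s × 6.235e+05 s = 2.182e+05 m = 218.2 km.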